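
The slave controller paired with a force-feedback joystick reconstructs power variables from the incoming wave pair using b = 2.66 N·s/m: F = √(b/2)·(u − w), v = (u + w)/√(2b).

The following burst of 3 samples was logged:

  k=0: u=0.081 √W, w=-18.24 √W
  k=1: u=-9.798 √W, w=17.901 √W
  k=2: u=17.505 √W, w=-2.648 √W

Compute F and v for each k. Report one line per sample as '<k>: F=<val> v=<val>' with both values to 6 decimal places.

k=0: u−w=18.321000, u+w=-18.159000; √(b/2)=1.153256, √(2b)=2.306513; F=1.153256×18.321=21.128808, v=-18.159000/2.306513=-7.872925
k=1: u−w=-27.699000, u+w=8.103000; √(b/2)=1.153256, √(2b)=2.306513; F=1.153256×(-27.699)=-31.944045, v=8.103000/2.306513=3.513096
k=2: u−w=20.153000, u+w=14.857000; √(b/2)=1.153256, √(2b)=2.306513; F=1.153256×20.153=23.241573, v=14.857000/2.306513=6.441326

0: F=21.128808 v=-7.872925
1: F=-31.944045 v=3.513096
2: F=23.241573 v=6.441326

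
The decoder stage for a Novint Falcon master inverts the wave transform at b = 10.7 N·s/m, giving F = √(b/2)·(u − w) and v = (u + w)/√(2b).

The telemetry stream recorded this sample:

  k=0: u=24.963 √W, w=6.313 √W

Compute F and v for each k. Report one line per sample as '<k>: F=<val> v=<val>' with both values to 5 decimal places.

k=0: u−w=18.65000, u+w=31.27600; √(b/2)=2.31301, √(2b)=4.62601; F=2.31301×18.65=43.13757, v=31.27600/4.62601=6.76090

0: F=43.13757 v=6.76090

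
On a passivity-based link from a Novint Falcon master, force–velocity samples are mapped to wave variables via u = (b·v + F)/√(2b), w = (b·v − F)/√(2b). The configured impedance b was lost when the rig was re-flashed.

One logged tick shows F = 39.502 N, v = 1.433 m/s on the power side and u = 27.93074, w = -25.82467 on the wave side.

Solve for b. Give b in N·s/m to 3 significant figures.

u + w = 2.1061;  u + w = √(2b)·v, so √(2b) = 2.1061/1.433 = 1.4697.
b = (√(2b))²/2 = 2.1600/2 = 1.0800.
(Check via u − w = 2F/√(2b): u − w = 53.7554, 2F/√(2b) = 53.7554.)

b = 1.08 N·s/m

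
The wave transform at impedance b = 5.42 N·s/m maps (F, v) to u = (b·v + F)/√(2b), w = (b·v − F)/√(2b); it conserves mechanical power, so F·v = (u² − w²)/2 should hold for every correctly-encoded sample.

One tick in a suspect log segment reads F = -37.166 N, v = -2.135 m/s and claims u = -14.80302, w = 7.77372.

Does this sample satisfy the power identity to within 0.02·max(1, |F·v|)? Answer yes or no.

yes

F·v = (-37.166)×(-2.135) = 79.3494 W.
(u² − w²)/2 = (219.1294 − 60.4307)/2 = 79.3493 W.
|Δ| = 0.0001;  2% of max(1, |F·v|) = 1.5870.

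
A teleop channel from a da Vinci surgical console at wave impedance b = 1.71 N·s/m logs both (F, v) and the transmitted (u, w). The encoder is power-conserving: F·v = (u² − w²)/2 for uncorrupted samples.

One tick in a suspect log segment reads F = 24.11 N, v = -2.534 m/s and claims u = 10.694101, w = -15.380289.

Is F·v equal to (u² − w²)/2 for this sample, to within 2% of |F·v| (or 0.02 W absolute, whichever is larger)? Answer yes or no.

F·v = 24.11×(-2.534) = -61.094740 W.
(u² − w²)/2 = (114.363796 − 236.553290)/2 = -61.094747 W.
|Δ| = 0.000007;  2% of max(1, |F·v|) = 1.221895.

yes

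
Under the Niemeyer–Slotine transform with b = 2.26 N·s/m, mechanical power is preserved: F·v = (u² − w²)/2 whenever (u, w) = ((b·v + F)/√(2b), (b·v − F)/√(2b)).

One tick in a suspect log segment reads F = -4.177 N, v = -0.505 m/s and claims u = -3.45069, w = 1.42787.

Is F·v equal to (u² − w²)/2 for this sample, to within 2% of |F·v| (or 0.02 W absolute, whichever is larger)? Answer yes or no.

no

F·v = (-4.177)×(-0.505) = 2.1094 W.
(u² − w²)/2 = (11.9073 − 2.0388)/2 = 4.9342 W.
|Δ| = 2.8248;  2% of max(1, |F·v|) = 0.0422.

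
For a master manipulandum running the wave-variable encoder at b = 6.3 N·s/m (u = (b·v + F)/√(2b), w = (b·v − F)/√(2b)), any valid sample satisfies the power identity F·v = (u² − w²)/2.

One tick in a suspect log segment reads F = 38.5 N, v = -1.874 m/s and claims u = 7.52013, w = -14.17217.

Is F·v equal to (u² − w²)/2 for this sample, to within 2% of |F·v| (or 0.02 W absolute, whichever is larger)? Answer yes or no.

F·v = 38.5×(-1.874) = -72.1490 W.
(u² − w²)/2 = (56.5524 − 200.8504)/2 = -72.1490 W.
|Δ| = 0.0000;  2% of max(1, |F·v|) = 1.4430.

yes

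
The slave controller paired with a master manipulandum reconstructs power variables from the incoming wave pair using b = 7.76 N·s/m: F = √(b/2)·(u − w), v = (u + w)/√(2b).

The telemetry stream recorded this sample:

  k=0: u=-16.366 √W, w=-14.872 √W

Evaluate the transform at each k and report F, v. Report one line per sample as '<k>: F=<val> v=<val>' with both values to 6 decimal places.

0: F=-2.942839 v=-7.929346

k=0: u−w=-1.494000, u+w=-31.238000; √(b/2)=1.969772, √(2b)=3.939543; F=1.969772×(-1.494)=-2.942839, v=-31.238000/3.939543=-7.929346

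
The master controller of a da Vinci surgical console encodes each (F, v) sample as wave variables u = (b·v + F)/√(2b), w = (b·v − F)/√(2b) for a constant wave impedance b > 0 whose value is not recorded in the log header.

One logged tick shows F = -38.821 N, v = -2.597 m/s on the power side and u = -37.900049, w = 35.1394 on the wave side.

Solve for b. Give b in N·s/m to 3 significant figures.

u + w = -2.760649;  u + w = √(2b)·v, so √(2b) = -2.760649/(-2.597) = 1.063015.
b = (√(2b))²/2 = 1.130000/2 = 0.565000.
(Check via u − w = 2F/√(2b): u − w = -73.039449, 2F/√(2b) = -73.039446.)

b = 0.565 N·s/m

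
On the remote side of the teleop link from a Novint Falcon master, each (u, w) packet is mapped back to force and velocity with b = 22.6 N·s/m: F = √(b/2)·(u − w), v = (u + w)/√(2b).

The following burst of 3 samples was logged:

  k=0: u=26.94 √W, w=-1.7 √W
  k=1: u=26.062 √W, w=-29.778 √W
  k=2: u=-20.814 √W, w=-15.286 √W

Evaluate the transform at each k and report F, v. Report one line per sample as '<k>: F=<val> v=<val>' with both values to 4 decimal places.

0: F=96.2747 v=3.7542
1: F=187.7088 v=-0.5527
2: F=-18.5826 v=-5.3696

k=0: u−w=28.6400, u+w=25.2400; √(b/2)=3.3615, √(2b)=6.7231; F=3.3615×28.64=96.2747, v=25.2400/6.7231=3.7542
k=1: u−w=55.8400, u+w=-3.7160; √(b/2)=3.3615, √(2b)=6.7231; F=3.3615×55.84=187.7088, v=-3.7160/6.7231=-0.5527
k=2: u−w=-5.5280, u+w=-36.1000; √(b/2)=3.3615, √(2b)=6.7231; F=3.3615×(-5.528)=-18.5826, v=-36.1000/6.7231=-5.3696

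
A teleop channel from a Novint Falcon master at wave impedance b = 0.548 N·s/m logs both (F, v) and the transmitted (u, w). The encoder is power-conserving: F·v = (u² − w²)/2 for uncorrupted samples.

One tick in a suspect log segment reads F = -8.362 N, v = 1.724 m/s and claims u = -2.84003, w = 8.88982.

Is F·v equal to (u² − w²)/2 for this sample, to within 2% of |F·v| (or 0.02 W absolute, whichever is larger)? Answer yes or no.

F·v = (-8.362)×1.724 = -14.41609 W.
(u² − w²)/2 = (8.06577 − 79.02890)/2 = -35.48156 W.
|Δ| = 21.06548;  2% of max(1, |F·v|) = 0.28832.

no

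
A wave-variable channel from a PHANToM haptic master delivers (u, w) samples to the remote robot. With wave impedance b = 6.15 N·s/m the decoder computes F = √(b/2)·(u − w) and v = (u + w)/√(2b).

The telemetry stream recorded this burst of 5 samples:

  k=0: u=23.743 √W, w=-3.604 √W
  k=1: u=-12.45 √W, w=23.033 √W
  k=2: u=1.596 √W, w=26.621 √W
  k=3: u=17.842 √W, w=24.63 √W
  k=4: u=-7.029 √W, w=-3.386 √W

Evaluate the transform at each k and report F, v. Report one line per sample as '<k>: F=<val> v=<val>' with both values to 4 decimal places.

0: F=47.9548 v=5.7423
1: F=-62.2218 v=3.0176
2: F=-43.8830 v=8.0456
3: F=-11.9032 v=12.1102
4: F=-6.3882 v=-2.9697

k=0: u−w=27.3470, u+w=20.1390; √(b/2)=1.7536, √(2b)=3.5071; F=1.7536×27.347=47.9548, v=20.1390/3.5071=5.7423
k=1: u−w=-35.4830, u+w=10.5830; √(b/2)=1.7536, √(2b)=3.5071; F=1.7536×(-35.483)=-62.2218, v=10.5830/3.5071=3.0176
k=2: u−w=-25.0250, u+w=28.2170; √(b/2)=1.7536, √(2b)=3.5071; F=1.7536×(-25.025)=-43.8830, v=28.2170/3.5071=8.0456
k=3: u−w=-6.7880, u+w=42.4720; √(b/2)=1.7536, √(2b)=3.5071; F=1.7536×(-6.788)=-11.9032, v=42.4720/3.5071=12.1102
k=4: u−w=-3.6430, u+w=-10.4150; √(b/2)=1.7536, √(2b)=3.5071; F=1.7536×(-3.643)=-6.3882, v=-10.4150/3.5071=-2.9697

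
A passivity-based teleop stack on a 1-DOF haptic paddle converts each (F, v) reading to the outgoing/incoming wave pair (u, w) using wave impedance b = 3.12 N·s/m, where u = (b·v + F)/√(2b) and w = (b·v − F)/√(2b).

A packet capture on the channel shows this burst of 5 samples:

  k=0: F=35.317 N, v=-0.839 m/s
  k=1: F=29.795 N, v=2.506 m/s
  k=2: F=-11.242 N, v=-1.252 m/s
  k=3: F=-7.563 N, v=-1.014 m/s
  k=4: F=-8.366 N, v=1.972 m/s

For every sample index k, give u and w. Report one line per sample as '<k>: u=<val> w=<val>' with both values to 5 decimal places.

0: u=13.09020 w=-15.18603
1: u=15.05754 w=-8.79755
2: u=-6.06415 w=2.93665
3: u=-4.29411 w=1.76114
4: u=-0.88605 w=5.81211

k=0: b·v=3.12×(-0.839)=-2.61768; √(2b)=2.49800; u=(-2.61768+35.317)/2.49800=13.09020, w=(-2.61768−35.317)/2.49800=-15.18603
k=1: b·v=3.12×2.506=7.81872; √(2b)=2.49800; u=(7.81872+29.795)/2.49800=15.05754, w=(7.81872−29.795)/2.49800=-8.79755
k=2: b·v=3.12×(-1.252)=-3.90624; √(2b)=2.49800; u=(-3.90624+(-11.242))/2.49800=-6.06415, w=(-3.90624−(-11.242))/2.49800=2.93665
k=3: b·v=3.12×(-1.014)=-3.16368; √(2b)=2.49800; u=(-3.16368+(-7.563))/2.49800=-4.29411, w=(-3.16368−(-7.563))/2.49800=1.76114
k=4: b·v=3.12×1.972=6.15264; √(2b)=2.49800; u=(6.15264+(-8.366))/2.49800=-0.88605, w=(6.15264−(-8.366))/2.49800=5.81211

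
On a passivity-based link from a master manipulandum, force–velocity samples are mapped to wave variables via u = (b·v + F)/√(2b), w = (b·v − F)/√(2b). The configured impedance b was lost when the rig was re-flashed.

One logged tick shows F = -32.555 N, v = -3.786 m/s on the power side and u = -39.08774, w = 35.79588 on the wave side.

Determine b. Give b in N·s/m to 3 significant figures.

b = 0.378 N·s/m

u + w = -3.29186;  u + w = √(2b)·v, so √(2b) = -3.29186/(-3.786) = 0.86948.
b = (√(2b))²/2 = 0.75600/2 = 0.37800.
(Check via u − w = 2F/√(2b): u − w = -74.88362, 2F/√(2b) = -74.88364.)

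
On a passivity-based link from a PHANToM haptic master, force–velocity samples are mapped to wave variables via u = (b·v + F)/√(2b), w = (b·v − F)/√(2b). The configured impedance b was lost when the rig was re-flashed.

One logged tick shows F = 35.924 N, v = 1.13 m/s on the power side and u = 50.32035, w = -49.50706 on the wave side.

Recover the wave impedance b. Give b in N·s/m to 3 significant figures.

b = 0.259 N·s/m

u + w = 0.81329;  u + w = √(2b)·v, so √(2b) = 0.81329/1.13 = 0.71973.
b = (√(2b))²/2 = 0.51801/2 = 0.25900.
(Check via u − w = 2F/√(2b): u − w = 99.82741, 2F/√(2b) = 99.82693.)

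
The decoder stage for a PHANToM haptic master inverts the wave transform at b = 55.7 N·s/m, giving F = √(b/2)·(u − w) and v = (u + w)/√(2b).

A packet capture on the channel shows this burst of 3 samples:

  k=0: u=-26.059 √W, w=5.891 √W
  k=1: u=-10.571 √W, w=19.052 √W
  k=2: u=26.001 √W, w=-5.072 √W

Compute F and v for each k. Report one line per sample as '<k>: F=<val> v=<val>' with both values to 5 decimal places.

k=0: u−w=-31.95000, u+w=-20.16800; √(b/2)=5.27731, √(2b)=10.55462; F=5.27731×(-31.95)=-168.61005, v=-20.16800/10.55462=-1.91082
k=1: u−w=-29.62300, u+w=8.48100; √(b/2)=5.27731, √(2b)=10.55462; F=5.27731×(-29.623)=-156.32975, v=8.48100/10.55462=0.80353
k=2: u−w=31.07300, u+w=20.92900; √(b/2)=5.27731, √(2b)=10.55462; F=5.27731×31.073=163.98185, v=20.92900/10.55462=1.98292

0: F=-168.61005 v=-1.91082
1: F=-156.32975 v=0.80353
2: F=163.98185 v=1.98292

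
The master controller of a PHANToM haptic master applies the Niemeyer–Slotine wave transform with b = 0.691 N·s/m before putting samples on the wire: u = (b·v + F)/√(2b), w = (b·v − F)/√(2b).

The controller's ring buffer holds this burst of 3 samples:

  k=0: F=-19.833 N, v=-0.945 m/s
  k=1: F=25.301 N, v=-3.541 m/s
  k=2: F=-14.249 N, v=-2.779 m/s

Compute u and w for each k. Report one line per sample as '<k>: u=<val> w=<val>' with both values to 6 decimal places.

k=0: b·v=0.691×(-0.945)=-0.652995; √(2b)=1.175585; u=(-0.652995+(-19.833))/1.175585=-17.426214, w=(-0.652995−(-19.833))/1.175585=16.315286
k=1: b·v=0.691×(-3.541)=-2.446831; √(2b)=1.175585; u=(-2.446831+25.301)/1.175585=19.440678, w=(-2.446831−25.301)/1.175585=-23.603425
k=2: b·v=0.691×(-2.779)=-1.920289; √(2b)=1.175585; u=(-1.920289+(-14.249))/1.175585=-13.754250, w=(-1.920289−(-14.249))/1.175585=10.487299

0: u=-17.426214 w=16.315286
1: u=19.440678 w=-23.603425
2: u=-13.754250 w=10.487299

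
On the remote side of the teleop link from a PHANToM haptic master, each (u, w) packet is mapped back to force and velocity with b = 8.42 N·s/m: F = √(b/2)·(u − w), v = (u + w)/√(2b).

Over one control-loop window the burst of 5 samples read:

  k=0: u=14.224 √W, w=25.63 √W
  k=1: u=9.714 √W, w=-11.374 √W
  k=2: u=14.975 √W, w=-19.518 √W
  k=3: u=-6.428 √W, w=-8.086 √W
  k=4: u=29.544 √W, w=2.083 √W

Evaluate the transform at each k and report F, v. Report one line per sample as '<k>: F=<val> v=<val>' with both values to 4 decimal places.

k=0: u−w=-11.4060, u+w=39.8540; √(b/2)=2.0518, √(2b)=4.1037; F=2.0518×(-11.406)=-23.4032, v=39.8540/4.1037=9.7118
k=1: u−w=21.0880, u+w=-1.6600; √(b/2)=2.0518, √(2b)=4.1037; F=2.0518×21.088=43.2690, v=-1.6600/4.1037=-0.4045
k=2: u−w=34.4930, u+w=-4.5430; √(b/2)=2.0518, √(2b)=4.1037; F=2.0518×34.493=70.7737, v=-4.5430/4.1037=-1.1071
k=3: u−w=1.6580, u+w=-14.5140; √(b/2)=2.0518, √(2b)=4.1037; F=2.0518×1.658=3.4019, v=-14.5140/4.1037=-3.5368
k=4: u−w=27.4610, u+w=31.6270; √(b/2)=2.0518, √(2b)=4.1037; F=2.0518×27.461=56.3453, v=31.6270/4.1037=7.7070

0: F=-23.4032 v=9.7118
1: F=43.2690 v=-0.4045
2: F=70.7737 v=-1.1071
3: F=3.4019 v=-3.5368
4: F=56.3453 v=7.7070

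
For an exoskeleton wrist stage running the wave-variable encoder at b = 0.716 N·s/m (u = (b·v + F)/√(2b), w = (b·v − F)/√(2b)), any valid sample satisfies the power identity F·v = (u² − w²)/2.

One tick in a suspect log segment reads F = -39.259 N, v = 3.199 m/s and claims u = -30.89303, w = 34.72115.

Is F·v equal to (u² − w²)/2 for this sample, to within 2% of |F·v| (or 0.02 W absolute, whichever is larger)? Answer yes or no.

F·v = (-39.259)×3.199 = -125.5895 W.
(u² − w²)/2 = (954.3793 − 1205.5583)/2 = -125.5895 W.
|Δ| = 0.0001;  2% of max(1, |F·v|) = 2.5118.

yes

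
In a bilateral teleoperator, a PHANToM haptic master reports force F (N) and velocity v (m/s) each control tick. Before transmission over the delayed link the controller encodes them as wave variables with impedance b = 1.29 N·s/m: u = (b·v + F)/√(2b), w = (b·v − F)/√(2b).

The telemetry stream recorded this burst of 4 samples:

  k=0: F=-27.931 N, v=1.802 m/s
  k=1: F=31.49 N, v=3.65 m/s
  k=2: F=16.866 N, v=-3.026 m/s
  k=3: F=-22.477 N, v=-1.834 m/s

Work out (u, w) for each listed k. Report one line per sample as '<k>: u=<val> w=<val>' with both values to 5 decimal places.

k=0: b·v=1.29×1.802=2.32458; √(2b)=1.60624; u=(2.32458+(-27.931))/1.60624=-15.94186, w=(2.32458−(-27.931))/1.60624=18.83630
k=1: b·v=1.29×3.65=4.70850; √(2b)=1.60624; u=(4.70850+31.49)/1.60624=22.53620, w=(4.70850−31.49)/1.60624=-16.67343
k=2: b·v=1.29×(-3.026)=-3.90354; √(2b)=1.60624; u=(-3.90354+16.866)/1.60624=8.07008, w=(-3.90354−16.866)/1.60624=-12.93055
k=3: b·v=1.29×(-1.834)=-2.36586; √(2b)=1.60624; u=(-2.36586+(-22.477))/1.60624=-15.46649, w=(-2.36586−(-22.477))/1.60624=12.52065

0: u=-15.94186 w=18.83630
1: u=22.53620 w=-16.67343
2: u=8.07008 w=-12.93055
3: u=-15.46649 w=12.52065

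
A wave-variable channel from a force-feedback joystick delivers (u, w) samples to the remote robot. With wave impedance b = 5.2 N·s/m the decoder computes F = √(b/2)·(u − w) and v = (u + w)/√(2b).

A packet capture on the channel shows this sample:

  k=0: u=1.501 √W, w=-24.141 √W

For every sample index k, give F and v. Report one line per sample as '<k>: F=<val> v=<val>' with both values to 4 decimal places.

k=0: u−w=25.6420, u+w=-22.6400; √(b/2)=1.6125, √(2b)=3.2249; F=1.6125×25.642=41.3465, v=-22.6400/3.2249=-7.0204

0: F=41.3465 v=-7.0204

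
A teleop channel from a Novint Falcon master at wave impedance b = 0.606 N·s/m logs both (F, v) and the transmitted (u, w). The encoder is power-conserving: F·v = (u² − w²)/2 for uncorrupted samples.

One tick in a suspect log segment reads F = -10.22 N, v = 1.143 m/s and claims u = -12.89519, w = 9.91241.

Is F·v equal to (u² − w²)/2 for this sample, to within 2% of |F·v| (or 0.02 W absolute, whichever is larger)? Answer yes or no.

no

F·v = (-10.22)×1.143 = -11.68146 W.
(u² − w²)/2 = (166.28593 − 98.25587)/2 = 34.01503 W.
|Δ| = 45.69649;  2% of max(1, |F·v|) = 0.23363.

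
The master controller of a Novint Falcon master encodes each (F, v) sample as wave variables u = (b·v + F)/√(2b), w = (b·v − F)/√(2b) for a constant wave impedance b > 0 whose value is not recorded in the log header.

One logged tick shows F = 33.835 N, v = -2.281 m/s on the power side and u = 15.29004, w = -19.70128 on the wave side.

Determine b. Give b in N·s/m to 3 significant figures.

u + w = -4.41124;  u + w = √(2b)·v, so √(2b) = -4.41124/(-2.281) = 1.93391.
b = (√(2b))²/2 = 3.73999/2 = 1.87000.
(Check via u − w = 2F/√(2b): u − w = 34.99132, 2F/√(2b) = 34.99136.)

b = 1.87 N·s/m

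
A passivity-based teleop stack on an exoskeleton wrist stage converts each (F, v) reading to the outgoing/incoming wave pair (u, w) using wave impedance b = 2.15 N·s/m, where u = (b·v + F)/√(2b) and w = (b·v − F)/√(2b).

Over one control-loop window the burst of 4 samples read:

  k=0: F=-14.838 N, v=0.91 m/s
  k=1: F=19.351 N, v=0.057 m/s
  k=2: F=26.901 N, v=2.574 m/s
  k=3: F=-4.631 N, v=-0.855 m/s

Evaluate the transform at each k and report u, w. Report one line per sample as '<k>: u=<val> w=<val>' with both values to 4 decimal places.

0: u=-6.2120 w=8.0990
1: u=9.3910 w=-9.2728
2: u=15.6416 w=-10.3040
3: u=-3.1197 w=1.3468

k=0: b·v=2.15×0.91=1.9565; √(2b)=2.0736; u=(1.9565+(-14.838))/2.0736=-6.2120, w=(1.9565−(-14.838))/2.0736=8.0990
k=1: b·v=2.15×0.057=0.1226; √(2b)=2.0736; u=(0.1226+19.351)/2.0736=9.3910, w=(0.1226−19.351)/2.0736=-9.2728
k=2: b·v=2.15×2.574=5.5341; √(2b)=2.0736; u=(5.5341+26.901)/2.0736=15.6416, w=(5.5341−26.901)/2.0736=-10.3040
k=3: b·v=2.15×(-0.855)=-1.8382; √(2b)=2.0736; u=(-1.8382+(-4.631))/2.0736=-3.1197, w=(-1.8382−(-4.631))/2.0736=1.3468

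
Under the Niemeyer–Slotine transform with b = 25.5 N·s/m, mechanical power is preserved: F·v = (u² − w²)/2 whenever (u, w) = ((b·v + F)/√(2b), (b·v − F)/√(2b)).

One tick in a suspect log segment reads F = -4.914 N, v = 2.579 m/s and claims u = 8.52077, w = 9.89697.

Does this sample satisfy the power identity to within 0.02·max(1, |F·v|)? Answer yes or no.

yes

F·v = (-4.914)×2.579 = -12.67321 W.
(u² − w²)/2 = (72.60352 − 97.95002)/2 = -12.67325 W.
|Δ| = 0.00004;  2% of max(1, |F·v|) = 0.25346.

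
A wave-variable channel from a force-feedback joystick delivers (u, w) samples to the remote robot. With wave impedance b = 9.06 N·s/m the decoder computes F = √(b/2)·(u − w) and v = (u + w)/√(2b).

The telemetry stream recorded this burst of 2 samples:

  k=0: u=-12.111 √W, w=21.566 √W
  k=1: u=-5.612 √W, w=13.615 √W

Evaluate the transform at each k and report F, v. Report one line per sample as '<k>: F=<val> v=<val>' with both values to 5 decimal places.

0: F=-71.67744 v=2.22117
1: F=-40.92236 v=1.88007

k=0: u−w=-33.67700, u+w=9.45500; √(b/2)=2.12838, √(2b)=4.25676; F=2.12838×(-33.677)=-71.67744, v=9.45500/4.25676=2.22117
k=1: u−w=-19.22700, u+w=8.00300; √(b/2)=2.12838, √(2b)=4.25676; F=2.12838×(-19.227)=-40.92236, v=8.00300/4.25676=1.88007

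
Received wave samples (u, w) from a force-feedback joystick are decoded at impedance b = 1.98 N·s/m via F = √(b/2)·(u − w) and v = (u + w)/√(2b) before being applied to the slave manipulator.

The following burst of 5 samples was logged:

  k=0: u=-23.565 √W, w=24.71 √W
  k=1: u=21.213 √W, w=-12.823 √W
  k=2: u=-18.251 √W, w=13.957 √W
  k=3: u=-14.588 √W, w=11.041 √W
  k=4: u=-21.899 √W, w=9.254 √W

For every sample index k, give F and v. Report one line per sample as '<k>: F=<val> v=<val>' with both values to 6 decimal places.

0: F=-48.033019 v=0.575384
1: F=33.865392 v=4.216134
2: F=-32.046555 v=-2.157816
3: F=-25.500533 v=-1.782435
4: F=-30.996844 v=-6.354352

k=0: u−w=-48.275000, u+w=1.145000; √(b/2)=0.994987, √(2b)=1.989975; F=0.994987×(-48.275)=-48.033019, v=1.145000/1.989975=0.575384
k=1: u−w=34.036000, u+w=8.390000; √(b/2)=0.994987, √(2b)=1.989975; F=0.994987×34.036=33.865392, v=8.390000/1.989975=4.216134
k=2: u−w=-32.208000, u+w=-4.294000; √(b/2)=0.994987, √(2b)=1.989975; F=0.994987×(-32.208)=-32.046555, v=-4.294000/1.989975=-2.157816
k=3: u−w=-25.629000, u+w=-3.547000; √(b/2)=0.994987, √(2b)=1.989975; F=0.994987×(-25.629)=-25.500533, v=-3.547000/1.989975=-1.782435
k=4: u−w=-31.153000, u+w=-12.645000; √(b/2)=0.994987, √(2b)=1.989975; F=0.994987×(-31.153)=-30.996844, v=-12.645000/1.989975=-6.354352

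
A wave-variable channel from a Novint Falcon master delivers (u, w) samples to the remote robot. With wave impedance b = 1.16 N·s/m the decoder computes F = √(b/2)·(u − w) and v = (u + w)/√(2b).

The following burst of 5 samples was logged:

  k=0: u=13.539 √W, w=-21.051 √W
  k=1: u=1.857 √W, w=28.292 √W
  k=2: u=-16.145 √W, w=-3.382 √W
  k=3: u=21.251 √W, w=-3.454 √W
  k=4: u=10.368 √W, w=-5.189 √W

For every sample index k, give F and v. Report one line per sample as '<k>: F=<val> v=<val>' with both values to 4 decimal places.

k=0: u−w=34.5900, u+w=-7.5120; √(b/2)=0.7616, √(2b)=1.5232; F=0.7616×34.59=26.3430, v=-7.5120/1.5232=-4.9319
k=1: u−w=-26.4350, u+w=30.1490; √(b/2)=0.7616, √(2b)=1.5232; F=0.7616×(-26.435)=-20.1323, v=30.1490/1.5232=19.7938
k=2: u−w=-12.7630, u+w=-19.5270; √(b/2)=0.7616, √(2b)=1.5232; F=0.7616×(-12.763)=-9.7200, v=-19.5270/1.5232=-12.8201
k=3: u−w=24.7050, u+w=17.7970; √(b/2)=0.7616, √(2b)=1.5232; F=0.7616×24.705=18.8148, v=17.7970/1.5232=11.6843
k=4: u−w=15.5570, u+w=5.1790; √(b/2)=0.7616, √(2b)=1.5232; F=0.7616×15.557=11.8479, v=5.1790/1.5232=3.4002

0: F=26.3430 v=-4.9319
1: F=-20.1323 v=19.7938
2: F=-9.7200 v=-12.8201
3: F=18.8148 v=11.6843
4: F=11.8479 v=3.4002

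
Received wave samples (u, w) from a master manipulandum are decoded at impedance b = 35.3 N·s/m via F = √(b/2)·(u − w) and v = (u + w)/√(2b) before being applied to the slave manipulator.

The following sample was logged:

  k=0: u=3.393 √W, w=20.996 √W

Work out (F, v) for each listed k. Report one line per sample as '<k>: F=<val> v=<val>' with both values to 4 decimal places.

0: F=-73.9536 v=2.9026

k=0: u−w=-17.6030, u+w=24.3890; √(b/2)=4.2012, √(2b)=8.4024; F=4.2012×(-17.603)=-73.9536, v=24.3890/8.4024=2.9026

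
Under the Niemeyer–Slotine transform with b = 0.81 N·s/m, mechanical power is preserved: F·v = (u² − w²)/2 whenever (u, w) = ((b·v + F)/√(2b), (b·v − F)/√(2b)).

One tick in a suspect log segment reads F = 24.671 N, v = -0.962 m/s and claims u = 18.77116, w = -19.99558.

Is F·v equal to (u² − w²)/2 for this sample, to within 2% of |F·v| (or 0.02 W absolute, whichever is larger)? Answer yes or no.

F·v = 24.671×(-0.962) = -23.73350 W.
(u² − w²)/2 = (352.35645 − 399.82322)/2 = -23.73339 W.
|Δ| = 0.00012;  2% of max(1, |F·v|) = 0.47467.

yes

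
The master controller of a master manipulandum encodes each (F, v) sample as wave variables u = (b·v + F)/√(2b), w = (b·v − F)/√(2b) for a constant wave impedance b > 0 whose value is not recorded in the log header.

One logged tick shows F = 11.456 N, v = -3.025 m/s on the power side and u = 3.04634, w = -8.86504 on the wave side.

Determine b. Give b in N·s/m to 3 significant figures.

u + w = -5.81870;  u + w = √(2b)·v, so √(2b) = -5.81870/(-3.025) = 1.92354.
b = (√(2b))²/2 = 3.70000/2 = 1.85000.
(Check via u − w = 2F/√(2b): u − w = 11.91138, 2F/√(2b) = 11.91139.)

b = 1.85 N·s/m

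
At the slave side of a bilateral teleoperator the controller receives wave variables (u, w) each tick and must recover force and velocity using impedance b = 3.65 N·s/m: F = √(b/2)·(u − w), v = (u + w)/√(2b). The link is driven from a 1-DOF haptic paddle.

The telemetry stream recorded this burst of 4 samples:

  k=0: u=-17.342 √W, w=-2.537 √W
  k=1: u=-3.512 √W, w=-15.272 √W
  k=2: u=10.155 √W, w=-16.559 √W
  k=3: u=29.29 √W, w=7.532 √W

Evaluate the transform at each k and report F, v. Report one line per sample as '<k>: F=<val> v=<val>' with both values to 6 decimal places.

k=0: u−w=-14.805000, u+w=-19.879000; √(b/2)=1.350926, √(2b)=2.701851; F=1.350926×(-14.805)=-20.000454, v=-19.879000/2.701851=-7.357548
k=1: u−w=11.760000, u+w=-18.784000; √(b/2)=1.350926, √(2b)=2.701851; F=1.350926×11.76=15.886885, v=-18.784000/2.701851=-6.952270
k=2: u−w=26.714000, u+w=-6.404000; √(b/2)=1.350926, √(2b)=2.701851; F=1.350926×26.714=36.088627, v=-6.404000/2.701851=-2.370227
k=3: u−w=21.758000, u+w=36.822000; √(b/2)=1.350926, √(2b)=2.701851; F=1.350926×21.758=29.393439, v=36.822000/2.701851=13.628434

0: F=-20.000454 v=-7.357548
1: F=15.886885 v=-6.952270
2: F=36.088627 v=-2.370227
3: F=29.393439 v=13.628434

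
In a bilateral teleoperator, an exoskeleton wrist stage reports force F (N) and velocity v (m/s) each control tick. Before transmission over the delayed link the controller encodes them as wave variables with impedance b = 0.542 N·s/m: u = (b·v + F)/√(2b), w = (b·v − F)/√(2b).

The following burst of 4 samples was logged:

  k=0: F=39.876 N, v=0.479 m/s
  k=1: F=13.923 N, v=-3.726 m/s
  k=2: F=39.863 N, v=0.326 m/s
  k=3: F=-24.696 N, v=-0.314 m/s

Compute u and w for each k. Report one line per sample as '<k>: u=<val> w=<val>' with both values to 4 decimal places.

k=0: b·v=0.542×0.479=0.2596; √(2b)=1.0412; u=(0.2596+39.876)/1.0412=38.5492, w=(0.2596−39.876)/1.0412=-38.0505
k=1: b·v=0.542×(-3.726)=-2.0195; √(2b)=1.0412; u=(-2.0195+13.923)/1.0412=11.4330, w=(-2.0195−13.923)/1.0412=-15.3123
k=2: b·v=0.542×0.326=0.1767; √(2b)=1.0412; u=(0.1767+39.863)/1.0412=38.4571, w=(0.1767−39.863)/1.0412=-38.1176
k=3: b·v=0.542×(-0.314)=-0.1702; √(2b)=1.0412; u=(-0.1702+(-24.696))/1.0412=-23.8833, w=(-0.1702−(-24.696))/1.0412=23.5564

0: u=38.5492 w=-38.0505
1: u=11.4330 w=-15.3123
2: u=38.4571 w=-38.1176
3: u=-23.8833 w=23.5564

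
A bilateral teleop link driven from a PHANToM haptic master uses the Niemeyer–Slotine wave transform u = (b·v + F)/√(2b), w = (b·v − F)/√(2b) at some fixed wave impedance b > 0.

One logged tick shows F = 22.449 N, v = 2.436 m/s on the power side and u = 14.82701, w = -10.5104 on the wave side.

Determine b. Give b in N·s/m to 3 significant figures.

b = 1.57 N·s/m

u + w = 4.3166;  u + w = √(2b)·v, so √(2b) = 4.3166/2.436 = 1.7720.
b = (√(2b))²/2 = 3.1400/2 = 1.5700.
(Check via u − w = 2F/√(2b): u − w = 25.3374, 2F/√(2b) = 25.3374.)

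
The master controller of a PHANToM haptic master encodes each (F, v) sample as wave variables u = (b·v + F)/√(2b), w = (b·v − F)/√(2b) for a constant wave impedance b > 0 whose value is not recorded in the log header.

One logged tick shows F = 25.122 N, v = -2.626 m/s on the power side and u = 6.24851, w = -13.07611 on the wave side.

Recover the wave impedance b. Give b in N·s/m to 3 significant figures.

u + w = -6.82760;  u + w = √(2b)·v, so √(2b) = -6.82760/(-2.626) = 2.60000.
b = (√(2b))²/2 = 6.76000/2 = 3.38000.
(Check via u − w = 2F/√(2b): u − w = 19.32462, 2F/√(2b) = 19.32462.)

b = 3.38 N·s/m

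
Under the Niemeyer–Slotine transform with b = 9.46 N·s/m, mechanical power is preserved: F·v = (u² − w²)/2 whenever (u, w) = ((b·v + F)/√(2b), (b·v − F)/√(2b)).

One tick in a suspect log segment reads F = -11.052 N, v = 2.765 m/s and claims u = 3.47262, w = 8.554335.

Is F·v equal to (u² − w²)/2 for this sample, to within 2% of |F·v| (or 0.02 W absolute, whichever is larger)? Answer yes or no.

F·v = (-11.052)×2.765 = -30.558780 W.
(u² − w²)/2 = (12.059090 − 73.176647)/2 = -30.558779 W.
|Δ| = 0.000001;  2% of max(1, |F·v|) = 0.611176.

yes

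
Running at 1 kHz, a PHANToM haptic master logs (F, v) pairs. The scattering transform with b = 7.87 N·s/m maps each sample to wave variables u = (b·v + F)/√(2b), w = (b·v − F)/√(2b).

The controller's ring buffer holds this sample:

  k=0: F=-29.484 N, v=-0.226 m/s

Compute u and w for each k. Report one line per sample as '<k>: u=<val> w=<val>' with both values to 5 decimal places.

k=0: b·v=7.87×(-0.226)=-1.77862; √(2b)=3.96737; u=(-1.77862+(-29.484))/3.96737=-7.87994, w=(-1.77862−(-29.484))/3.96737=6.98332

0: u=-7.87994 w=6.98332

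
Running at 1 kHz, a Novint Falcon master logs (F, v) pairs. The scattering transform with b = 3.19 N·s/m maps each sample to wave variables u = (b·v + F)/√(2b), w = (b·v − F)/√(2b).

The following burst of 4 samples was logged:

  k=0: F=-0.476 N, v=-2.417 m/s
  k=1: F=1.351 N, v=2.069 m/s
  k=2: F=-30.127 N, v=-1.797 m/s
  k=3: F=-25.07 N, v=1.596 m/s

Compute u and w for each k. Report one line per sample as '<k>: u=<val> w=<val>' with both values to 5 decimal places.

0: u=-3.24096 w=-2.86406
1: u=3.14787 w=2.07814
2: u=-14.19688 w=9.65790
3: u=-7.90967 w=11.94095

k=0: b·v=3.19×(-2.417)=-7.71023; √(2b)=2.52587; u=(-7.71023+(-0.476))/2.52587=-3.24096, w=(-7.71023−(-0.476))/2.52587=-2.86406
k=1: b·v=3.19×2.069=6.60011; √(2b)=2.52587; u=(6.60011+1.351)/2.52587=3.14787, w=(6.60011−1.351)/2.52587=2.07814
k=2: b·v=3.19×(-1.797)=-5.73243; √(2b)=2.52587; u=(-5.73243+(-30.127))/2.52587=-14.19688, w=(-5.73243−(-30.127))/2.52587=9.65790
k=3: b·v=3.19×1.596=5.09124; √(2b)=2.52587; u=(5.09124+(-25.07))/2.52587=-7.90967, w=(5.09124−(-25.07))/2.52587=11.94095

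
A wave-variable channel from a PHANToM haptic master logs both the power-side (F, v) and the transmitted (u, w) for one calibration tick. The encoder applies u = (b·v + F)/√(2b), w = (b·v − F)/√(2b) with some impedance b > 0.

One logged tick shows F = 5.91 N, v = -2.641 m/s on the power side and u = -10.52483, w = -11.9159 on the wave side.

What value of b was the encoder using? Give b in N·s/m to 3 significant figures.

u + w = -22.4407;  u + w = √(2b)·v, so √(2b) = -22.4407/(-2.641) = 8.4971.
b = (√(2b))²/2 = 72.2000/2 = 36.1000.
(Check via u − w = 2F/√(2b): u − w = 1.3911, 2F/√(2b) = 1.3911.)

b = 36.1 N·s/m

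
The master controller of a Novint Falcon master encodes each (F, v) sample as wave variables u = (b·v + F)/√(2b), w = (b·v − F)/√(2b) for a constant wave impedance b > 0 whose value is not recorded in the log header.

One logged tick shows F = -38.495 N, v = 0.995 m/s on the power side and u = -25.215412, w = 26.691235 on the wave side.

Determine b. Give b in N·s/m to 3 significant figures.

u + w = 1.475823;  u + w = √(2b)·v, so √(2b) = 1.475823/0.995 = 1.483239.
b = (√(2b))²/2 = 2.199999/2 = 1.099999.
(Check via u − w = 2F/√(2b): u − w = -51.906647, 2F/√(2b) = -51.906665.)

b = 1.1 N·s/m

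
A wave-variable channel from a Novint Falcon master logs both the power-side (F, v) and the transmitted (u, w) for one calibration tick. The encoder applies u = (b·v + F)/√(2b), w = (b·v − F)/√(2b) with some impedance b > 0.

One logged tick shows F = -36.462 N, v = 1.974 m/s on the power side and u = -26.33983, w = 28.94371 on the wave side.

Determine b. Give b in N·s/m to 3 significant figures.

b = 0.87 N·s/m

u + w = 2.6039;  u + w = √(2b)·v, so √(2b) = 2.6039/1.974 = 1.3191.
b = (√(2b))²/2 = 1.7400/2 = 0.8700.
(Check via u − w = 2F/√(2b): u − w = -55.2835, 2F/√(2b) = -55.2836.)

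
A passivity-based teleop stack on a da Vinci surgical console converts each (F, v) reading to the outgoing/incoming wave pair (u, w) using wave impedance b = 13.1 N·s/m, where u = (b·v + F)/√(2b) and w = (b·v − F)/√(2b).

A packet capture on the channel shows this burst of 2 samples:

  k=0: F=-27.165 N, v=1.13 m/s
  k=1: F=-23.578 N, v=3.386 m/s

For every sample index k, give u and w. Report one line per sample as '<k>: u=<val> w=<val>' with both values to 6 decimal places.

0: u=-2.415117 w=8.199127
1: u=4.059435 w=13.272122

k=0: b·v=13.1×1.13=14.803000; √(2b)=5.118594; u=(14.803000+(-27.165))/5.118594=-2.415117, w=(14.803000−(-27.165))/5.118594=8.199127
k=1: b·v=13.1×3.386=44.356600; √(2b)=5.118594; u=(44.356600+(-23.578))/5.118594=4.059435, w=(44.356600−(-23.578))/5.118594=13.272122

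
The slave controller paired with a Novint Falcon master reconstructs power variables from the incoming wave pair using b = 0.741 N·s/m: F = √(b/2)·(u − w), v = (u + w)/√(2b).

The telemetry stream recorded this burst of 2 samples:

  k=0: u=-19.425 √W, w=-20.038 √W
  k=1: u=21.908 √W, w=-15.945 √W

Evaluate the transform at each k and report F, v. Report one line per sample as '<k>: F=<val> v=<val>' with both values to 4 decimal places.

k=0: u−w=0.6130, u+w=-39.4630; √(b/2)=0.6087, √(2b)=1.2174; F=0.6087×0.613=0.3731, v=-39.4630/1.2174=-32.4165
k=1: u−w=37.8530, u+w=5.9630; √(b/2)=0.6087, √(2b)=1.2174; F=0.6087×37.853=23.0406, v=5.9630/1.2174=4.8982

0: F=0.3731 v=-32.4165
1: F=23.0406 v=4.8982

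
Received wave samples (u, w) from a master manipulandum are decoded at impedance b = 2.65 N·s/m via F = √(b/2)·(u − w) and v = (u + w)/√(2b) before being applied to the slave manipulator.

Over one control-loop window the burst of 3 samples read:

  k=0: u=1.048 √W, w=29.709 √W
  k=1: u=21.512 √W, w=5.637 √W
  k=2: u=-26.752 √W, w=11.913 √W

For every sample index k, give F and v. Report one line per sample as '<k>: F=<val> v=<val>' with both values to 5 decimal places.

k=0: u−w=-28.66100, u+w=30.75700; √(b/2)=1.15109, √(2b)=2.30217; F=1.15109×(-28.661)=-32.99129, v=30.75700/2.30217=13.35999
k=1: u−w=15.87500, u+w=27.14900; √(b/2)=1.15109, √(2b)=2.30217; F=1.15109×15.875=18.27350, v=27.14900/2.30217=11.79277
k=2: u−w=-38.66500, u+w=-14.83900; √(b/2)=1.15109, √(2b)=2.30217; F=1.15109×(-38.665)=-44.50676, v=-14.83900/2.30217=-6.44565

0: F=-32.99129 v=13.35999
1: F=18.27350 v=11.79277
2: F=-44.50676 v=-6.44565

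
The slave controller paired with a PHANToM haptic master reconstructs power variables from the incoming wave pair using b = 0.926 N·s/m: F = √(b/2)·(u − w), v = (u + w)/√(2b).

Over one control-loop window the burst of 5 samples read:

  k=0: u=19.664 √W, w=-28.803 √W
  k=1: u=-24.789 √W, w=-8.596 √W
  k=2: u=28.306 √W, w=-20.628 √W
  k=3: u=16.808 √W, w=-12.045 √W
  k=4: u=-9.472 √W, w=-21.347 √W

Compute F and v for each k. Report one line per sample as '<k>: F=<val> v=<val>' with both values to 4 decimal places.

k=0: u−w=48.4670, u+w=-9.1390; √(b/2)=0.6804, √(2b)=1.3609; F=0.6804×48.467=32.9789, v=-9.1390/1.3609=-6.7155
k=1: u−w=-16.1930, u+w=-33.3850; √(b/2)=0.6804, √(2b)=1.3609; F=0.6804×(-16.193)=-11.0184, v=-33.3850/1.3609=-24.5319
k=2: u−w=48.9340, u+w=7.6780; √(b/2)=0.6804, √(2b)=1.3609; F=0.6804×48.934=33.2967, v=7.6780/1.3609=5.6419
k=3: u−w=28.8530, u+w=4.7630; √(b/2)=0.6804, √(2b)=1.3609; F=0.6804×28.853=19.6328, v=4.7630/1.3609=3.4999
k=4: u−w=11.8750, u+w=-30.8190; √(b/2)=0.6804, √(2b)=1.3609; F=0.6804×11.875=8.0802, v=-30.8190/1.3609=-22.6463

0: F=32.9789 v=-6.7155
1: F=-11.0184 v=-24.5319
2: F=33.2967 v=5.6419
3: F=19.6328 v=3.4999
4: F=8.0802 v=-22.6463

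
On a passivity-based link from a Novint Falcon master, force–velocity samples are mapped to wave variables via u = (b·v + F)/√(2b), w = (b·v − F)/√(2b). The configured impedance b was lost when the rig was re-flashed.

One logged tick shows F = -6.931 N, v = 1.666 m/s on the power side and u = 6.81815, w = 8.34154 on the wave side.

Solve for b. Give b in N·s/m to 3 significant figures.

u + w = 15.1597;  u + w = √(2b)·v, so √(2b) = 15.1597/1.666 = 9.0995.
b = (√(2b))²/2 = 82.8001/2 = 41.4000.
(Check via u − w = 2F/√(2b): u − w = -1.5234, 2F/√(2b) = -1.5234.)

b = 41.4 N·s/m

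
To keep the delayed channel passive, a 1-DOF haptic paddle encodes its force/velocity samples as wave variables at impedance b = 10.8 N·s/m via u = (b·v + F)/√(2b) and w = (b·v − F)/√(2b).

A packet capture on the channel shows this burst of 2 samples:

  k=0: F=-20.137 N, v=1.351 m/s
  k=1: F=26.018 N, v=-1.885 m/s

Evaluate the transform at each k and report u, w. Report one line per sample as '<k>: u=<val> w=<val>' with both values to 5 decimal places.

k=0: b·v=10.8×1.351=14.59080; √(2b)=4.64758; u=(14.59080+(-20.137))/4.64758=-1.19335, w=(14.59080−(-20.137))/4.64758=7.47223
k=1: b·v=10.8×(-1.885)=-20.35800; √(2b)=4.64758; u=(-20.35800+26.018)/4.64758=1.21784, w=(-20.35800−26.018)/4.64758=-9.97853

0: u=-1.19335 w=7.47223
1: u=1.21784 w=-9.97853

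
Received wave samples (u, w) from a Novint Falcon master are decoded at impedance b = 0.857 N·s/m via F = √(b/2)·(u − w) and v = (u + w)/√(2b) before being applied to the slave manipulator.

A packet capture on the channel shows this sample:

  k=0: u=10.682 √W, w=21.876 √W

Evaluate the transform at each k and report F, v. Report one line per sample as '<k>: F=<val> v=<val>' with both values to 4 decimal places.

0: F=-7.3276 v=24.8687

k=0: u−w=-11.1940, u+w=32.5580; √(b/2)=0.6546, √(2b)=1.3092; F=0.6546×(-11.194)=-7.3276, v=32.5580/1.3092=24.8687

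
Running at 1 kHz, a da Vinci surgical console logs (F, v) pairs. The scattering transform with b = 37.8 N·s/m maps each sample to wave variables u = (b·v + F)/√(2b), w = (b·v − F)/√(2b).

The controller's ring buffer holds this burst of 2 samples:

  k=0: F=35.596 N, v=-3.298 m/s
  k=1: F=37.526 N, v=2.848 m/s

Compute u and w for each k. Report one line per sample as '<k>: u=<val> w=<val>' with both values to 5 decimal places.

k=0: b·v=37.8×(-3.298)=-124.66440; √(2b)=8.69483; u=(-124.66440+35.596)/8.69483=-10.24384, w=(-124.66440−35.596)/8.69483=-18.43170
k=1: b·v=37.8×2.848=107.65440; √(2b)=8.69483; u=(107.65440+37.526)/8.69483=16.69733, w=(107.65440−37.526)/8.69483=8.06553

0: u=-10.24384 w=-18.43170
1: u=16.69733 w=8.06553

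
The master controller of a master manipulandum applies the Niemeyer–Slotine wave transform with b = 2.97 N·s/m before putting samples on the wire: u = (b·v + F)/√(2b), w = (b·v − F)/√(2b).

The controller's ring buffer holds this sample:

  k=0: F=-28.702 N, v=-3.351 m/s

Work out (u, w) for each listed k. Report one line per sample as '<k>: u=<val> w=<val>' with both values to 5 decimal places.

k=0: b·v=2.97×(-3.351)=-9.95247; √(2b)=2.43721; u=(-9.95247+(-28.702))/2.43721=-15.86012, w=(-9.95247−(-28.702))/2.43721=7.69303

0: u=-15.86012 w=7.69303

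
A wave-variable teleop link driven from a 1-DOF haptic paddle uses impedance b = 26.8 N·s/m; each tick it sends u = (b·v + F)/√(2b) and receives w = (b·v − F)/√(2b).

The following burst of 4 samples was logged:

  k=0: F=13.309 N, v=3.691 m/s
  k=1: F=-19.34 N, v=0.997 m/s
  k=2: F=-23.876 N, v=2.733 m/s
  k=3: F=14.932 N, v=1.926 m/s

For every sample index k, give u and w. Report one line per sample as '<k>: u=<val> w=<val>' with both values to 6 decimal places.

k=0: b·v=26.8×3.691=98.918800; √(2b)=7.321202; u=(98.918800+13.309)/7.321202=15.329149, w=(98.918800−13.309)/7.321202=11.693408
k=1: b·v=26.8×0.997=26.719600; √(2b)=7.321202; u=(26.719600+(-19.34))/7.321202=1.007977, w=(26.719600−(-19.34))/7.321202=6.291262
k=2: b·v=26.8×2.733=73.244400; √(2b)=7.321202; u=(73.244400+(-23.876))/7.321202=6.743210, w=(73.244400−(-23.876))/7.321202=13.265636
k=3: b·v=26.8×1.926=51.616800; √(2b)=7.321202; u=(51.616800+14.932)/7.321202=9.089873, w=(51.616800−14.932)/7.321202=5.010762

0: u=15.329149 w=11.693408
1: u=1.007977 w=6.291262
2: u=6.743210 w=13.265636
3: u=9.089873 w=5.010762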